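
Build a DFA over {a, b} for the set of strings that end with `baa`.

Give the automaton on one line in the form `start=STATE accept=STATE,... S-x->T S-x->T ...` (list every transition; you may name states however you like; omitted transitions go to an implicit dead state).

start=S0 accept=S3 S0-a->S0 S0-b->S1 S1-a->S2 S1-b->S1 S2-a->S3 S2-b->S1 S3-a->S0 S3-b->S1

Let each state record the length of the longest suffix of the input read so far that is also a prefix of `baa`. S1 means the last symbol is `b`; S2 means the last 2 symbols are `ba`; S3 means the last 3 symbols are `baa`. Accept only at S3, where the string currently ends in `baa`.
A 4-state machine:
        a   b  
>  S0   S0  S1 
   S1   S2  S1 
   S2   S3  S1 
 * S3   S0  S1 
(> = start, * = accepting)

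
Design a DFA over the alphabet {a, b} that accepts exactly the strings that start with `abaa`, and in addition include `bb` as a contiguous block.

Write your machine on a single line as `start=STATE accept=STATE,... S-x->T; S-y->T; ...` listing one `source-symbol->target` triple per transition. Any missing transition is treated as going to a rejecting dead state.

start=q0; accept=q9; q0-a->q1; q0-b->q2; q1-a->q3; q1-b->q4; q2-a->q3; q2-b->q5; q3-a->q3; q3-b->q2; q4-a->q6; q4-b->q5; q5-a->q5; q5-b->q5; q6-a->q7; q6-b->q2; q7-a->q7; q7-b->q8; q8-a->q7; q8-b->q9; q9-a->q9; q9-b->q9

Run two small machines in parallel and take their product. One (6 states) tracks whether the input so far still matches the prefix `abaa`; the other (3 states) tracks whether and how much of `bb` has been seen. Each combined state is a pair, one component from each; accept when both components accept.
        a   b  
>  q0   q1  q2 
   q1   q3  q4 
   q2   q3  q5 
   q3   q3  q2 
   q4   q6  q5 
   q5   q5  q5 
   q6   q7  q2 
   q7   q7  q8 
   q8   q7  q9 
 * q9   q9  q9 
(> = start, * = accepting)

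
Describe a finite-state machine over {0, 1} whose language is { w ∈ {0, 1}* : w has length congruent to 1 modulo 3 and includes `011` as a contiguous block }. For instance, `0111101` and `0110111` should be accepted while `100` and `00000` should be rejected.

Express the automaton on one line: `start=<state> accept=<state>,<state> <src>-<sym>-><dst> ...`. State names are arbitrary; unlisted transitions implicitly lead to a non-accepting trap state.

start=q0 accept=q10 q0-0->q1 q0-1->q2 q1-0->q3 q1-1->q4 q2-0->q3 q2-1->q5 q3-0->q6 q3-1->q7 q4-0->q6 q4-1->q8 q5-0->q6 q5-1->q0 q6-0->q1 q6-1->q9 q7-0->q1 q7-1->q10 q8-0->q10 q8-1->q10 q9-0->q3 q9-1->q11 q10-0->q11 q10-1->q11 q11-0->q8 q11-1->q8

Build one automaton per condition and run them in lockstep. The first has 3 states tracking the input length modulo 3; the second has 4 states tracking whether and how much of `011` has been seen. A product state is a pair (one from each), accepting exactly when both do.
12 states suffice.
          0    1  
>  q0     q1   q2 
   q1     q3   q4 
   q2     q3   q5 
   q3     q6   q7 
   q4     q6   q8 
   q5     q6   q0 
   q6     q1   q9 
   q7     q1  q10 
   q8    q10  q10 
   q9     q3  q11 
 * q10   q11  q11 
   q11    q8   q8 
(> = start, * = accepting)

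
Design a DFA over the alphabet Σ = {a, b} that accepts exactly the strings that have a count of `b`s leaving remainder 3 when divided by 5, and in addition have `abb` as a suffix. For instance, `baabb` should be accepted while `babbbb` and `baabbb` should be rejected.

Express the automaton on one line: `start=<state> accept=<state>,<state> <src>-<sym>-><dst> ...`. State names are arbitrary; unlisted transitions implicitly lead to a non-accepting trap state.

start=S0 accept=S10 S0-a->S1 S0-b->S2 S1-a->S1 S1-b->S3 S2-a->S4 S2-b->S5 S3-a->S4 S3-b->S6 S4-a->S4 S4-b->S7 S5-a->S8 S5-b->S9 S6-a->S8 S6-b->S9 S7-a->S8 S7-b->S10 S8-a->S8 S8-b->S11 S9-a->S12 S9-b->S13 S10-a->S12 S10-b->S13 S11-a->S12 S11-b->S14 S12-a->S12 S12-b->S15 S13-a->S16 S13-b->S0 S14-a->S16 S14-b->S0 S15-a->S16 S15-b->S17 S16-a->S16 S16-b->S18 S17-a->S1 S17-b->S2 S18-a->S1 S18-b->S19 S19-a->S4 S19-b->S5

Handle the two conditions separately and then intersect. One (5 states) tracks the count of `b`s modulo 5; the other (4 states) tracks how much of the suffix `abb` has currently been matched. Each combined state is a pair, one component from each; accept when both components accept.
          a    b  
>  S0     S1   S2 
   S1     S1   S3 
   S2     S4   S5 
   S3     S4   S6 
   S4     S4   S7 
   S5     S8   S9 
   S6     S8   S9 
   S7     S8  S10 
   S8     S8  S11 
   S9    S12  S13 
 * S10   S12  S13 
   S11   S12  S14 
   S12   S12  S15 
   S13   S16   S0 
   S14   S16   S0 
   S15   S16  S17 
   S16   S16  S18 
   S17    S1   S2 
   S18    S1  S19 
   S19    S4   S5 
(> = start, * = accepting)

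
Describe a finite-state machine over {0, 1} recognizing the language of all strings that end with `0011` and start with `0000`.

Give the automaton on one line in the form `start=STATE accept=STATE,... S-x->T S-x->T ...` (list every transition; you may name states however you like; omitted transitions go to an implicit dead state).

start=q0 accept=q8 q0-0->q1 q0-1->q2 q1-0->q3 q1-1->q2 q2-0->q2 q2-1->q2 q3-0->q4 q3-1->q2 q4-0->q5 q4-1->q2 q5-0->q5 q5-1->q6 q6-0->q7 q6-1->q8 q7-0->q5 q7-1->q9 q8-0->q7 q8-1->q9 q9-0->q7 q9-1->q9

Handle the two conditions separately and then intersect. One (5 states) tracks how much of the suffix `0011` has currently been matched; the other (6 states) tracks whether the input so far still matches the prefix `0000`. Each combined state is a pair, one component from each; accept when both components accept. Minimizing collapses redundant product states.
        0   1  
>  q0   q1  q2 
   q1   q3  q2 
   q2   q2  q2 
   q3   q4  q2 
   q4   q5  q2 
   q5   q5  q6 
   q6   q7  q8 
   q7   q5  q9 
 * q8   q7  q9 
   q9   q7  q9 
(> = start, * = accepting)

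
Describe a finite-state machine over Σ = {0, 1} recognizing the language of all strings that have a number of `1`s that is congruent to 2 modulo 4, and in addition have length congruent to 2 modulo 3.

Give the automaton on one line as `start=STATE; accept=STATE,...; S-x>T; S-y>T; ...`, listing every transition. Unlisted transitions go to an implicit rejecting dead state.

Handle the two conditions separately and then intersect. One (4 states) tracks the count of `1`s modulo 4; the other (3 states) tracks the input length modulo 3. Each combined state is a pair, one component from each; accept when both components accept.
          0    1  
>  q0     q1   q2 
   q1     q3   q4 
   q2     q4   q5 
   q3     q0   q6 
   q4     q6   q7 
 * q5     q7   q8 
   q6     q2   q9 
   q7     q9  q10 
   q8    q10   q1 
   q9     q5  q11 
   q10   q11   q3 
   q11    q8   q0 
(> = start, * = accepting)

start=q0; accept=q5; q0-0>q1; q0-1>q2; q1-0>q3; q1-1>q4; q2-0>q4; q2-1>q5; q3-0>q0; q3-1>q6; q4-0>q6; q4-1>q7; q5-0>q7; q5-1>q8; q6-0>q2; q6-1>q9; q7-0>q9; q7-1>q10; q8-0>q10; q8-1>q1; q9-0>q5; q9-1>q11; q10-0>q11; q10-1>q3; q11-0>q8; q11-1>q0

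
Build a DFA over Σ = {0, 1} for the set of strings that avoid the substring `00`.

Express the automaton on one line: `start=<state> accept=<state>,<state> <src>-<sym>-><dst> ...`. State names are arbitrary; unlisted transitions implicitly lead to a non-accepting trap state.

start=A accept=A,B A-0->B A-1->A B-0->C B-1->A C-0->C C-1->C

Track partial matches of the forbidden pattern `00`. State C is a dead state reached once `00` has occurred; every other state accepts. A means no part of `00` is currently matched.
With 3 states:
       0  1 
>* A   B  A 
 * B   C  A 
   C   C  C 
(> = start, * = accepting)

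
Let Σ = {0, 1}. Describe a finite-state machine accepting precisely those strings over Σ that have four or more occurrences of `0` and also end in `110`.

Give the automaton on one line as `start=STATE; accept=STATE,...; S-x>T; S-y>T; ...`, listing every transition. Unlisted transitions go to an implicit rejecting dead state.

Build one automaton per condition and run them in lockstep. One (6 states) tracks the count of `0`s, saturating at 5; the other (4 states) tracks how much of the suffix `110` has currently been matched. Each combined state is a pair, one component from each; accept when both components accept. Equivalent product states are then merged.
With 7 states:
       0  1 
>  A   B  A 
   B   C  B 
   C   D  C 
   D   D  E 
   E   D  F 
   F   G  F 
 * G   D  E 
(> = start, * = accepting)

start=A; accept=G; A-0>B; A-1>A; B-0>C; B-1>B; C-0>D; C-1>C; D-0>D; D-1>E; E-0>D; E-1>F; F-0>G; F-1>F; G-0>D; G-1>E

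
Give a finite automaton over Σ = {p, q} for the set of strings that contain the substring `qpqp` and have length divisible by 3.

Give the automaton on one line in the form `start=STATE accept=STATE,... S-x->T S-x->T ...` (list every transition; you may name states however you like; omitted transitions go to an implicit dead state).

Build one automaton per condition and run them in lockstep. The first has 5 states tracking whether and how much of `qpqp` has been seen; the second has 3 states tracking the input length modulo 3. A product state is a pair (one from each), accepting exactly when both do.
With 15 states:
          p    q  
>  s0     s1   s2 
   s1     s3   s4 
   s2     s5   s4 
   s3     s0   s6 
   s4     s7   s6 
   s5     s0   s8 
   s6     s9   s2 
   s7     s1  s10 
   s8    s11   s2 
   s9     s3  s12 
   s10   s13   s4 
   s11   s13  s13 
   s12   s14   s6 
   s13   s14  s14 
 * s14   s11  s11 
(> = start, * = accepting)

start=s0 accept=s14 s0-p->s1 s0-q->s2 s1-p->s3 s1-q->s4 s2-p->s5 s2-q->s4 s3-p->s0 s3-q->s6 s4-p->s7 s4-q->s6 s5-p->s0 s5-q->s8 s6-p->s9 s6-q->s2 s7-p->s1 s7-q->s10 s8-p->s11 s8-q->s2 s9-p->s3 s9-q->s12 s10-p->s13 s10-q->s4 s11-p->s13 s11-q->s13 s12-p->s14 s12-q->s6 s13-p->s14 s13-q->s14 s14-p->s11 s14-q->s11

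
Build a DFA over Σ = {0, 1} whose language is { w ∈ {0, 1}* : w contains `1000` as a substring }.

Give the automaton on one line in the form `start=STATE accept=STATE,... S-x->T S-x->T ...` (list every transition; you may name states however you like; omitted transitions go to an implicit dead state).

start=s0 accept=s4 s0-0->s0 s0-1->s1 s1-0->s2 s1-1->s1 s2-0->s3 s2-1->s1 s3-0->s4 s3-1->s1 s4-0->s4 s4-1->s4

Track how much of `1000` has been matched so far: state s0 is no progress, s4 is the absorbing accept state reached once `1000` has occurred. Intermediate states record partial matches; on a mismatch, fall back to the longest reusable overlap.
With 5 states:
        0   1  
>  s0   s0  s1 
   s1   s2  s1 
   s2   s3  s1 
   s3   s4  s1 
 * s4   s4  s4 
(> = start, * = accepting)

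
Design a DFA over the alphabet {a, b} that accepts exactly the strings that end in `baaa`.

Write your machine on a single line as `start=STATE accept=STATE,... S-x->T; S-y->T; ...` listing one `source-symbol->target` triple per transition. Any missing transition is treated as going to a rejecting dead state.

Let each state record the length of the longest suffix of the input read so far that is also a prefix of `baaa`. q1 means the last symbol is `b`; q2 means the last 2 symbols are `ba`; q3 means the last 3 symbols are `baa`; q4 means the last 4 symbols are `baaa`. Accept only at q4, where the string currently ends in `baaa`.
With 5 states:
        a   b  
>  q0   q0  q1 
   q1   q2  q1 
   q2   q3  q1 
   q3   q4  q1 
 * q4   q0  q1 
(> = start, * = accepting)

start=q0; accept=q4; q0-a->q0; q0-b->q1; q1-a->q2; q1-b->q1; q2-a->q3; q2-b->q1; q3-a->q4; q3-b->q1; q4-a->q0; q4-b->q1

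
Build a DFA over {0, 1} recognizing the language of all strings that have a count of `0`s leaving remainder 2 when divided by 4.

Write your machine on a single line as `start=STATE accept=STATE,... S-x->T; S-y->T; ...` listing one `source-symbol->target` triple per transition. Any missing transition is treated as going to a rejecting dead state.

start=q0; accept=q2; q0-0->q1; q0-1->q0; q1-0->q2; q1-1->q1; q2-0->q3; q2-1->q2; q3-0->q0; q3-1->q3

The only thing that matters is how many `0`s have appeared, reduced mod 4. Use one state per residue: q0 for 0, …, q3 for 3. Reading `0` moves to the next residue; anything else stays put. q2 is accepting.
With 4 states:
        0   1  
>  q0   q1  q0 
   q1   q2  q1 
 * q2   q3  q2 
   q3   q0  q3 
(> = start, * = accepting)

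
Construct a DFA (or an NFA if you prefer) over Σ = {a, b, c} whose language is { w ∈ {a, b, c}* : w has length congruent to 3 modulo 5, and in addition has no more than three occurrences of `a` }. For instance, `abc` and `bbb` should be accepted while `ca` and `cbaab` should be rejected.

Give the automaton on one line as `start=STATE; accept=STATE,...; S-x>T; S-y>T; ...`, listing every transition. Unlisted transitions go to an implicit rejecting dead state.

start=q0; accept=q6,q7,q8,q9; q0-a>q1; q0-b>q2; q0-c>q2; q1-a>q3; q1-b>q4; q1-c>q4; q2-a>q4; q2-b>q5; q2-c>q5; q3-a>q6; q3-b>q7; q3-c>q7; q4-a>q7; q4-b>q8; q4-c>q8; q5-a>q8; q5-b>q9; q5-c>q9; q6-a>q10; q6-b>q11; q6-c>q11; q7-a>q11; q7-b>q12; q7-c>q12; q8-a>q12; q8-b>q13; q8-c>q13; q9-a>q13; q9-b>q14; q9-c>q14; q10-a>q10; q10-b>q10; q10-c>q10; q11-a>q10; q11-b>q15; q11-c>q15; q12-a>q15; q12-b>q16; q12-c>q16; q13-a>q16; q13-b>q17; q13-c>q17; q14-a>q17; q14-b>q0; q14-c>q0; q15-a>q10; q15-b>q18; q15-c>q18; q16-a>q18; q16-b>q19; q16-c>q19; q17-a>q19; q17-b>q1; q17-c>q1; q18-a>q10; q18-b>q20; q18-c>q20; q19-a>q20; q19-b>q3; q19-c>q3; q20-a>q10; q20-b>q6; q20-c>q6

Handle the two conditions separately and then intersect. The first has 5 states tracking the input length modulo 5; the second has 5 states tracking the count of `a`s, saturating at 4. A product state is a pair (one from each), accepting exactly when both do. After merging equivalent states the machine shrinks.
21 states suffice.
          a    b    c  
>  q0     q1   q2   q2 
   q1     q3   q4   q4 
   q2     q4   q5   q5 
   q3     q6   q7   q7 
   q4     q7   q8   q8 
   q5     q8   q9   q9 
 * q6    q10  q11  q11 
 * q7    q11  q12  q12 
 * q8    q12  q13  q13 
 * q9    q13  q14  q14 
   q10   q10  q10  q10 
   q11   q10  q15  q15 
   q12   q15  q16  q16 
   q13   q16  q17  q17 
   q14   q17   q0   q0 
   q15   q10  q18  q18 
   q16   q18  q19  q19 
   q17   q19   q1   q1 
   q18   q10  q20  q20 
   q19   q20   q3   q3 
   q20   q10   q6   q6 
(> = start, * = accepting)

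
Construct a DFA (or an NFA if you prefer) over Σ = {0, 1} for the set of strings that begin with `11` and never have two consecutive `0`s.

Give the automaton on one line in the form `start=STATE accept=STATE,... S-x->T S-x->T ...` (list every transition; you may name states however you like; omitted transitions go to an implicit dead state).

Build one automaton per condition and run them in lockstep. The first has 4 states tracking whether the input so far still matches the prefix `11`; the second has 3 states tracking partial matches of the forbidden pattern `00`. A product state is a pair (one from each), accepting exactly when both do.
With 8 states:
        0   1  
>  q0   q1  q2 
   q1   q3  q4 
   q2   q1  q5 
   q3   q3  q3 
   q4   q1  q4 
 * q5   q6  q5 
 * q6   q7  q5 
   q7   q7  q7 
(> = start, * = accepting)

start=q0 accept=q5,q6 q0-0->q1 q0-1->q2 q1-0->q3 q1-1->q4 q2-0->q1 q2-1->q5 q3-0->q3 q3-1->q3 q4-0->q1 q4-1->q4 q5-0->q6 q5-1->q5 q6-0->q7 q6-1->q5 q7-0->q7 q7-1->q7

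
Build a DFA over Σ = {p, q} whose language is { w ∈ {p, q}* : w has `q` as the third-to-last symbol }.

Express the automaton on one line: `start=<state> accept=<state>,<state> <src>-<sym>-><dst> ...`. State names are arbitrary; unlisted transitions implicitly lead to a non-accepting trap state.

start=A accept=L,M,N,O A-p->B A-q->C B-p->D B-q->E C-p->F C-q->G D-p->H D-q->I E-p->J E-q->K F-p->L F-q->M G-p->N G-q->O H-p->H H-q->I I-p->J I-q->K J-p->L J-q->M K-p->N K-q->O L-p->H L-q->I M-p->J M-q->K N-p->L N-q->M O-p->N O-q->O

Because acceptance depends on a position counted from the end, the machine has to buffer the most recent 3 symbols. Make each state the string of the last up-to-3 symbols read; on input `x` shift the window left and append `x`. Accept when the buffered window has length 3 and begins with `q`.
A 15-state machine:
       p  q 
>  A   B  C 
   B   D  E 
   C   F  G 
   D   H  I 
   E   J  K 
   F   L  M 
   G   N  O 
   H   H  I 
   I   J  K 
   J   L  M 
   K   N  O 
 * L   H  I 
 * M   J  K 
 * N   L  M 
 * O   N  O 
(> = start, * = accepting)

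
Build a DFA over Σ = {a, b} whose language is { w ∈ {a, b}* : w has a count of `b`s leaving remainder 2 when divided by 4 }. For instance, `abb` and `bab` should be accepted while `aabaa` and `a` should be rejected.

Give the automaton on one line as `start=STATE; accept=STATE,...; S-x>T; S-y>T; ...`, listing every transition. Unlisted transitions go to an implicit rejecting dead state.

start=q0; accept=q2; q0-a>q0; q0-b>q1; q1-a>q1; q1-b>q2; q2-a>q2; q2-b>q3; q3-a>q3; q3-b>q0

Keep the running count of `b`s modulo 4: each `b` advances along the cycle q0 → q1 → q2 → q3 → q0 while other symbols loop. Accept at q2.
With 4 states:
        a   b  
>  q0   q0  q1 
   q1   q1  q2 
 * q2   q2  q3 
   q3   q3  q0 
(> = start, * = accepting)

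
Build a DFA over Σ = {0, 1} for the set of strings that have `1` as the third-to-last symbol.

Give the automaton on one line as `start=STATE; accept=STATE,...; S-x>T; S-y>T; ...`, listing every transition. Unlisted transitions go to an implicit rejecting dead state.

Because acceptance depends on a position counted from the end, the machine has to buffer the most recent 3 symbols. Make each state the string of the last up-to-3 symbols read; on input `x` shift the window left and append `x`. Accept when the buffered window has length 3 and begins with `1`.
With 15 states:
       0  1 
>  A   B  C 
   B   D  E 
   C   F  G 
   D   H  I 
   E   J  K 
   F   L  M 
   G   N  O 
   H   H  I 
   I   J  K 
   J   L  M 
   K   N  O 
 * L   H  I 
 * M   J  K 
 * N   L  M 
 * O   N  O 
(> = start, * = accepting)

start=A; accept=L,M,N,O; A-0>B; A-1>C; B-0>D; B-1>E; C-0>F; C-1>G; D-0>H; D-1>I; E-0>J; E-1>K; F-0>L; F-1>M; G-0>N; G-1>O; H-0>H; H-1>I; I-0>J; I-1>K; J-0>L; J-1>M; K-0>N; K-1>O; L-0>H; L-1>I; M-0>J; M-1>K; N-0>L; N-1>M; O-0>N; O-1>O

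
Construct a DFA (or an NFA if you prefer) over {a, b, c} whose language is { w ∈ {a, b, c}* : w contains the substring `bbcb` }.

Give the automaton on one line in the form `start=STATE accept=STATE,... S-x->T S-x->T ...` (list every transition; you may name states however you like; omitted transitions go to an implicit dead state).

start=q0 accept=q4 q0-a->q0 q0-b->q1 q0-c->q0 q1-a->q0 q1-b->q2 q1-c->q0 q2-a->q0 q2-b->q2 q2-c->q3 q3-a->q0 q3-b->q4 q3-c->q0 q4-a->q4 q4-b->q4 q4-c->q4

States q0..q3 record the length of the longest prefix of `bbcb` that matches the current input suffix. Reaching q4 means `bbcb` has been seen, and we stay there forever. Accept from q4.
With 5 states:
        a   b   c  
>  q0   q0  q1  q0 
   q1   q0  q2  q0 
   q2   q0  q2  q3 
   q3   q0  q4  q0 
 * q4   q4  q4  q4 
(> = start, * = accepting)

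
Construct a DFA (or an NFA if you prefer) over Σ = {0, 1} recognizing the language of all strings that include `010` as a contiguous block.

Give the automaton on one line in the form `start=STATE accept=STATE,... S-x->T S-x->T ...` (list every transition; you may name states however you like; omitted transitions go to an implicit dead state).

start=A accept=D A-0->B A-1->A B-0->B B-1->C C-0->D C-1->A D-0->D D-1->D

Track how much of `010` has been matched so far: state A is no progress, D is the absorbing accept state reached once `010` has occurred. Intermediate states record partial matches; on a mismatch, fall back to the longest reusable overlap.
       0  1 
>  A   B  A 
   B   B  C 
   C   D  A 
 * D   D  D 
(> = start, * = accepting)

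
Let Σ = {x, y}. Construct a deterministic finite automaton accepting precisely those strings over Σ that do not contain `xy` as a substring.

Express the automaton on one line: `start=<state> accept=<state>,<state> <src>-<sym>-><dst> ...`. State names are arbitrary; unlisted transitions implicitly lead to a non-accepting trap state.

This is the complement of 'contains `xy`'. Use the same substring-matching states — S0 through S2 holding how much of `xy` has just been matched — but flip the accepting set: everything except the trap S2 accepts.
A 3-state machine:
        x   y  
>* S0   S1  S0 
 * S1   S1  S2 
   S2   S2  S2 
(> = start, * = accepting)

start=S0 accept=S0,S1 S0-x->S1 S0-y->S0 S1-x->S1 S1-y->S2 S2-x->S2 S2-y->S2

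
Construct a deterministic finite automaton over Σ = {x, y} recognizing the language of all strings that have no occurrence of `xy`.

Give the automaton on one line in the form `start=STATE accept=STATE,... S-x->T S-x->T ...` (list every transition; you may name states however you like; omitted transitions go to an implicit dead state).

Track partial matches of the forbidden pattern `xy`. State C is a dead state reached once `xy` has occurred; every other state accepts. A means no part of `xy` is currently matched.
With 3 states:
       x  y 
>* A   B  A 
 * B   B  C 
   C   C  C 
(> = start, * = accepting)

start=A accept=A,B A-x->B A-y->A B-x->B B-y->C C-x->C C-y->C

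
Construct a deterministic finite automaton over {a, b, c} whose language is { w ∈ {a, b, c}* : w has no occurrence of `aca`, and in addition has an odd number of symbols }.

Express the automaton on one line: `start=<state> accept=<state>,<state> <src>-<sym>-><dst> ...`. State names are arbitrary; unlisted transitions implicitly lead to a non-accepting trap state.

Build one automaton per condition and run them in lockstep. One (4 states) tracks partial matches of the forbidden pattern `aca`; the other (2 states) tracks the input length modulo 2. Each combined state is a pair, one component from each; accept when both components accept.
8 states suffice.
        a   b   c  
>  S0   S1  S2  S2 
 * S1   S3  S0  S4 
 * S2   S3  S0  S0 
   S3   S1  S2  S5 
   S4   S6  S2  S2 
 * S5   S7  S0  S0 
   S6   S7  S7  S7 
   S7   S6  S6  S6 
(> = start, * = accepting)

start=S0 accept=S1,S2,S5 S0-a->S1 S0-b->S2 S0-c->S2 S1-a->S3 S1-b->S0 S1-c->S4 S2-a->S3 S2-b->S0 S2-c->S0 S3-a->S1 S3-b->S2 S3-c->S5 S4-a->S6 S4-b->S2 S4-c->S2 S5-a->S7 S5-b->S0 S5-c->S0 S6-a->S7 S6-b->S7 S6-c->S7 S7-a->S6 S7-b->S6 S7-c->S6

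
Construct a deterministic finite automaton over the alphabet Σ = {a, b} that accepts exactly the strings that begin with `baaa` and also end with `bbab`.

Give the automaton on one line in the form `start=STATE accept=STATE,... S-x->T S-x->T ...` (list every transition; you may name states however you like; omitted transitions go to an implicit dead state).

start=q0 accept=q9 q0-a->q1 q0-b->q2 q1-a->q1 q1-b->q1 q2-a->q3 q2-b->q1 q3-a->q4 q3-b->q1 q4-a->q5 q4-b->q1 q5-a->q5 q5-b->q6 q6-a->q5 q6-b->q7 q7-a->q8 q7-b->q7 q8-a->q5 q8-b->q9 q9-a->q5 q9-b->q7

Handle the two conditions separately and then intersect. The first has 6 states tracking whether the input so far still matches the prefix `baaa`; the second has 5 states tracking how much of the suffix `bbab` has currently been matched. A product state is a pair (one from each), accepting exactly when both do. Minimizing collapses redundant product states.
10 states suffice.
        a   b  
>  q0   q1  q2 
   q1   q1  q1 
   q2   q3  q1 
   q3   q4  q1 
   q4   q5  q1 
   q5   q5  q6 
   q6   q5  q7 
   q7   q8  q7 
   q8   q5  q9 
 * q9   q5  q7 
(> = start, * = accepting)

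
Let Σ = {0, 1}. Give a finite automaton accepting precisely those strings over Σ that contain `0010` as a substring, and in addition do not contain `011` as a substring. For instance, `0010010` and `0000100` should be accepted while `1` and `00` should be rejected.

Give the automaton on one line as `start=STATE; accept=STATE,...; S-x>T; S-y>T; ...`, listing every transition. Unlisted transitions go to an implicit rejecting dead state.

Handle the two conditions separately and then intersect. The first has 5 states tracking whether and how much of `0010` has been seen; the second has 4 states tracking partial matches of the forbidden pattern `011`. A product state is a pair (one from each), accepting exactly when both do. After merging equivalent states the machine shrinks.
With 8 states:
       0  1 
>  A   B  A 
   B   C  D 
   C   C  E 
   D   B  F 
   E   G  F 
   F   F  F 
 * G   G  H 
 * H   G  F 
(> = start, * = accepting)

start=A; accept=G,H; A-0>B; A-1>A; B-0>C; B-1>D; C-0>C; C-1>E; D-0>B; D-1>F; E-0>G; E-1>F; F-0>F; F-1>F; G-0>G; G-1>H; H-0>G; H-1>F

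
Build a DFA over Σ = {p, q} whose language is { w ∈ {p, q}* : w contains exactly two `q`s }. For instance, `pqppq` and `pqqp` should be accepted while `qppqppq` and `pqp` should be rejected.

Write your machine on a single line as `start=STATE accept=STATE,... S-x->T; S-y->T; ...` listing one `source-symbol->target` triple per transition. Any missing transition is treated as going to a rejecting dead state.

start=S0; accept=S2; S0-p->S0; S0-q->S1; S1-p->S1; S1-q->S2; S2-p->S2; S2-q->S3; S3-p->S3; S3-q->S3

Count `q`s, saturating at 3: states S0 through S2 mean 0 through 2 `q`s seen; S3 means more than 2. Each `q` increments (capped at S3); other symbols loop. Accept from {S2}.
A 4-state machine:
        p   q  
>  S0   S0  S1 
   S1   S1  S2 
 * S2   S2  S3 
   S3   S3  S3 
(> = start, * = accepting)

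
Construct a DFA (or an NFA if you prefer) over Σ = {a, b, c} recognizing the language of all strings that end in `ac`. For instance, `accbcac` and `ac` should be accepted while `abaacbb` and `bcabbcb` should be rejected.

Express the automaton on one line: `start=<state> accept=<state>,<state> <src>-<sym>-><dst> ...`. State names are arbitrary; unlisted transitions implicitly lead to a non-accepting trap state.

start=q0 accept=q2 q0-a->q1 q0-b->q0 q0-c->q0 q1-a->q1 q1-b->q0 q1-c->q2 q2-a->q1 q2-b->q0 q2-c->q0

Remember how much of `ac` the current input suffix matches. State q0 means no match yet; q1 means the last symbol is `a`; q2 means the last 2 symbols are `ac`. Only q2 accepts. On a mismatch, fall back to the longest proper suffix that is still a prefix of `ac`.
A 3-state machine:
        a   b   c  
>  q0   q1  q0  q0 
   q1   q1  q0  q2 
 * q2   q1  q0  q0 
(> = start, * = accepting)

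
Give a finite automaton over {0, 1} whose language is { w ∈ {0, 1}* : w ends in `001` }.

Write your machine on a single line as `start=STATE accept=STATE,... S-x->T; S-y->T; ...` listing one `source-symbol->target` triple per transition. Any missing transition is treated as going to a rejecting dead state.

start=A; accept=D; A-0->B; A-1->A; B-0->C; B-1->A; C-0->C; C-1->D; D-0->B; D-1->A

Remember how much of `001` the current input suffix matches. State A means no match yet; B means the last symbol is `0`; C means the last 2 symbols are `00`; D means the last 3 symbols are `001`. Only D accepts. On a mismatch, fall back to the longest proper suffix that is still a prefix of `001`.
With 4 states:
       0  1 
>  A   B  A 
   B   C  A 
   C   C  D 
 * D   B  A 
(> = start, * = accepting)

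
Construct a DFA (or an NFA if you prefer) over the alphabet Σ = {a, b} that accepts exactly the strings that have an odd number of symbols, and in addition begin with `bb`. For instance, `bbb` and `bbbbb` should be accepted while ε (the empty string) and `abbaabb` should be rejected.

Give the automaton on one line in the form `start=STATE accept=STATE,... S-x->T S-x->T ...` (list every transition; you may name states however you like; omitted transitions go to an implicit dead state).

start=q0 accept=q4 q0-a->q1 q0-b->q2 q1-a->q1 q1-b->q1 q2-a->q1 q2-b->q3 q3-a->q4 q3-b->q4 q4-a->q3 q4-b->q3

Run two small machines in parallel and take their product. The first has 2 states tracking the input length modulo 2; the second has 4 states tracking whether the input so far still matches the prefix `bb`. A product state is a pair (one from each), accepting exactly when both do. Equivalent product states are then merged.
5 states suffice.
        a   b  
>  q0   q1  q2 
   q1   q1  q1 
   q2   q1  q3 
   q3   q4  q4 
 * q4   q3  q3 
(> = start, * = accepting)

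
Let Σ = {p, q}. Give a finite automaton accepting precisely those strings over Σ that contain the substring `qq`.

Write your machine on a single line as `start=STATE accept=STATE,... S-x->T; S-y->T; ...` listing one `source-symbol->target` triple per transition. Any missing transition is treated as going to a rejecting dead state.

States S0..S1 record the length of the longest prefix of `qq` that matches the current input suffix. Reaching S2 means `qq` has been seen, and we stay there forever. Accept from S2.
With 3 states:
        p   q  
>  S0   S0  S1 
   S1   S0  S2 
 * S2   S2  S2 
(> = start, * = accepting)

start=S0; accept=S2; S0-p->S0; S0-q->S1; S1-p->S0; S1-q->S2; S2-p->S2; S2-q->S2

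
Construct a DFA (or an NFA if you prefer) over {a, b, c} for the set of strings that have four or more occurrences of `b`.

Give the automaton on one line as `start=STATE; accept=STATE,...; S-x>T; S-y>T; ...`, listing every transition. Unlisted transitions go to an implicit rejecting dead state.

start=S0; accept=S4,S5; S0-a>S0; S0-b>S1; S0-c>S0; S1-a>S1; S1-b>S2; S1-c>S1; S2-a>S2; S2-b>S3; S2-c>S2; S3-a>S3; S3-b>S4; S3-c>S3; S4-a>S4; S4-b>S5; S4-c>S4; S5-a>S5; S5-b>S5; S5-c>S5

Only the number of `b`s matters, and only up to 5. Make a chain S0 → S1 → S2 → S3 → S4 → S5 advanced by each `b` (with S5 absorbing); every other symbol self-loops. The accepting set is {S4, S5}.
A 6-state machine:
        a   b   c  
>  S0   S0  S1  S0 
   S1   S1  S2  S1 
   S2   S2  S3  S2 
   S3   S3  S4  S3 
 * S4   S4  S5  S4 
 * S5   S5  S5  S5 
(> = start, * = accepting)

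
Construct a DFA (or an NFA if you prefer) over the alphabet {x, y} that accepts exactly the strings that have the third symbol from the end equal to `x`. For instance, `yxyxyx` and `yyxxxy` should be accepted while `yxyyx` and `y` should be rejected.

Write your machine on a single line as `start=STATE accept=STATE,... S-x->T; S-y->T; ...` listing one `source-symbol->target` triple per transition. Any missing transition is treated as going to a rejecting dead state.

Because acceptance depends on a position counted from the end, the machine has to buffer the most recent 3 symbols. Make each state the string of the last up-to-3 symbols read; on input `x` shift the window left and append `x`. Accept when the buffered window has length 3 and begins with `x`.
15 states suffice.
          x    y  
>  S0     S1   S2 
   S1     S3   S4 
   S2     S5   S6 
   S3     S7   S8 
   S4     S9  S10 
   S5    S11  S12 
   S6    S13  S14 
 * S7     S7   S8 
 * S8     S9  S10 
 * S9    S11  S12 
 * S10   S13  S14 
   S11    S7   S8 
   S12    S9  S10 
   S13   S11  S12 
   S14   S13  S14 
(> = start, * = accepting)

start=S0; accept=S7,S8,S9,S10; S0-x->S1; S0-y->S2; S1-x->S3; S1-y->S4; S2-x->S5; S2-y->S6; S3-x->S7; S3-y->S8; S4-x->S9; S4-y->S10; S5-x->S11; S5-y->S12; S6-x->S13; S6-y->S14; S7-x->S7; S7-y->S8; S8-x->S9; S8-y->S10; S9-x->S11; S9-y->S12; S10-x->S13; S10-y->S14; S11-x->S7; S11-y->S8; S12-x->S9; S12-y->S10; S13-x->S11; S13-y->S12; S14-x->S13; S14-y->S14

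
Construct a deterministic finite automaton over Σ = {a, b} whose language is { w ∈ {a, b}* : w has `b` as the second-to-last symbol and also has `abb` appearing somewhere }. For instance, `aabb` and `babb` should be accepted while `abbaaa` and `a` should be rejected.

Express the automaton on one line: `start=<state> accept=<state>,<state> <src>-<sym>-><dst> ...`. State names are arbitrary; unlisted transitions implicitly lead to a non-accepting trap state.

start=S0 accept=S7,S8 S0-a->S1 S0-b->S2 S1-a->S3 S1-b->S4 S2-a->S5 S2-b->S6 S3-a->S3 S3-b->S4 S4-a->S5 S4-b->S7 S5-a->S3 S5-b->S4 S6-a->S5 S6-b->S6 S7-a->S8 S7-b->S7 S8-a->S9 S8-b->S10 S9-a->S9 S9-b->S10 S10-a->S8 S10-b->S7

Run two small machines in parallel and take their product. One (7 states) tracks the last 2 symbols read; the other (4 states) tracks whether and how much of `abb` has been seen. Each combined state is a pair, one component from each; accept when both components accept.
          a    b  
>  S0     S1   S2 
   S1     S3   S4 
   S2     S5   S6 
   S3     S3   S4 
   S4     S5   S7 
   S5     S3   S4 
   S6     S5   S6 
 * S7     S8   S7 
 * S8     S9  S10 
   S9     S9  S10 
   S10    S8   S7 
(> = start, * = accepting)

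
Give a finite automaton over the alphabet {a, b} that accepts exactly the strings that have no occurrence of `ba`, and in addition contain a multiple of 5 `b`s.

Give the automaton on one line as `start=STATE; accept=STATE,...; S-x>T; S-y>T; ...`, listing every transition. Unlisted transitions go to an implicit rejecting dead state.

Run two small machines in parallel and take their product. One (3 states) tracks partial matches of the forbidden pattern `ba`; the other (5 states) tracks the count of `b`s modulo 5. Each combined state is a pair, one component from each; accept when both components accept.
With 11 states:
          a    b  
>* q0     q0   q1 
   q1     q2   q3 
   q2     q2   q4 
   q3     q4   q5 
   q4     q4   q6 
   q5     q6   q7 
   q6     q6   q8 
   q7     q8   q9 
   q8     q8  q10 
 * q9    q10   q1 
   q10   q10   q2 
(> = start, * = accepting)

start=q0; accept=q0,q9; q0-a>q0; q0-b>q1; q1-a>q2; q1-b>q3; q2-a>q2; q2-b>q4; q3-a>q4; q3-b>q5; q4-a>q4; q4-b>q6; q5-a>q6; q5-b>q7; q6-a>q6; q6-b>q8; q7-a>q8; q7-b>q9; q8-a>q8; q8-b>q10; q9-a>q10; q9-b>q1; q10-a>q10; q10-b>q2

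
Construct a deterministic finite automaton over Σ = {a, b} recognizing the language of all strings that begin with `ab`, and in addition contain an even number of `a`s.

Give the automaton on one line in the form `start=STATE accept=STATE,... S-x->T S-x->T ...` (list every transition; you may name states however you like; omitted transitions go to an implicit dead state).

Handle the two conditions separately and then intersect. One (4 states) tracks whether the input so far still matches the prefix `ab`; the other (2 states) tracks the count of `a`s modulo 2. Each combined state is a pair, one component from each; accept when both components accept. After merging equivalent states the machine shrinks.
With 5 states:
        a   b  
>  s0   s1  s2 
   s1   s2  s3 
   s2   s2  s2 
   s3   s4  s3 
 * s4   s3  s4 
(> = start, * = accepting)

start=s0 accept=s4 s0-a->s1 s0-b->s2 s1-a->s2 s1-b->s3 s2-a->s2 s2-b->s2 s3-a->s4 s3-b->s3 s4-a->s3 s4-b->s4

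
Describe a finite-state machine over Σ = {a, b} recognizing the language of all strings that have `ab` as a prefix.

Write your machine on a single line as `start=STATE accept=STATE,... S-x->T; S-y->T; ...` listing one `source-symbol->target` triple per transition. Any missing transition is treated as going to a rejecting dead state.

Walk along `ab` while the input agrees: from q0 take `a` to q1, and so on. Any deviation drops to the rejecting sink q3. Once q2 is reached the prefix is confirmed and every continuation is accepted.
        a   b  
>  q0   q1  q3 
   q1   q3  q2 
 * q2   q2  q2 
   q3   q3  q3 
(> = start, * = accepting)

start=q0; accept=q2; q0-a->q1; q0-b->q3; q1-a->q3; q1-b->q2; q2-a->q2; q2-b->q2; q3-a->q3; q3-b->q3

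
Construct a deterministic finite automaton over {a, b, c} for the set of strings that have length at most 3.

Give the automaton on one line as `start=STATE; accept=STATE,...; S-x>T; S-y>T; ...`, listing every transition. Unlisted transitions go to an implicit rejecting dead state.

We only need to distinguish lengths 0, 1, …, 3, and '>3'. Chain s0 → s1 → s2 → s3 → s4 on every symbol, with s4 looping. Accepting states: {s0, s1, s2, s3}.
A 5-state machine:
        a   b   c  
>* s0   s1  s1  s1 
 * s1   s2  s2  s2 
 * s2   s3  s3  s3 
 * s3   s4  s4  s4 
   s4   s4  s4  s4 
(> = start, * = accepting)

start=s0; accept=s0,s1,s2,s3; s0-a>s1; s0-b>s1; s0-c>s1; s1-a>s2; s1-b>s2; s1-c>s2; s2-a>s3; s2-b>s3; s2-c>s3; s3-a>s4; s3-b>s4; s3-c>s4; s4-a>s4; s4-b>s4; s4-c>s4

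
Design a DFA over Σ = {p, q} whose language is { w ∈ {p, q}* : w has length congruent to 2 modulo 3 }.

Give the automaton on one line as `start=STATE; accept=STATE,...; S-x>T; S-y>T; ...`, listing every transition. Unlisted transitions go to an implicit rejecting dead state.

start=A; accept=C; A-p>B; A-q>B; B-p>C; B-q>C; C-p>A; C-q>A

Count input length modulo 3: every symbol advances one step around the cycle A → B → C → A. Accept at C.
With 3 states:
       p  q 
>  A   B  B 
   B   C  C 
 * C   A  A 
(> = start, * = accepting)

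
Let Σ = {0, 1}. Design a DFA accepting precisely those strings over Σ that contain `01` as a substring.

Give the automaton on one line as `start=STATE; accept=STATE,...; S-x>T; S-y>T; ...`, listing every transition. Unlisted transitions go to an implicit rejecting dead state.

start=q0; accept=q2; q0-0>q1; q0-1>q0; q1-0>q1; q1-1>q2; q2-0>q2; q2-1>q2

Track how much of `01` has been matched so far: state q0 is no progress, q2 is the absorbing accept state reached once `01` has occurred. Intermediate states record partial matches; on a mismatch, fall back to the longest reusable overlap.
With 3 states:
        0   1  
>  q0   q1  q0 
   q1   q1  q2 
 * q2   q2  q2 
(> = start, * = accepting)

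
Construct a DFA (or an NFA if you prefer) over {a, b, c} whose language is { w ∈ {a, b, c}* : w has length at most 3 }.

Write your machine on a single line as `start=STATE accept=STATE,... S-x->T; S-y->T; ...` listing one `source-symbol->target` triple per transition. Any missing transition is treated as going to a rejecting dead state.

start=q0; accept=q0,q1,q2,q3; q0-a->q1; q0-b->q1; q0-c->q1; q1-a->q2; q1-b->q2; q1-c->q2; q2-a->q3; q2-b->q3; q2-c->q3; q3-a->q4; q3-b->q4; q3-c->q4; q4-a->q4; q4-b->q4; q4-c->q4

Count input length up to 4: every symbol moves from q0 toward q4, which means 'more than 3' and absorbs. Accept from {q0, q1, q2, q3}.
5 states suffice.
        a   b   c  
>* q0   q1  q1  q1 
 * q1   q2  q2  q2 
 * q2   q3  q3  q3 
 * q3   q4  q4  q4 
   q4   q4  q4  q4 
(> = start, * = accepting)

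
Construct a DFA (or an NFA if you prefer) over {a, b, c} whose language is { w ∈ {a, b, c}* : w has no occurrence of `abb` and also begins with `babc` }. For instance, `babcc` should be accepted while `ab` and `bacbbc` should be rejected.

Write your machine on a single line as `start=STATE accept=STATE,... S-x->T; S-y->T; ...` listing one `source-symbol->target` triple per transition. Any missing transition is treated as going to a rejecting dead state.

start=S0; accept=S5,S6,S7; S0-a->S1; S0-b->S2; S0-c->S1; S1-a->S1; S1-b->S1; S1-c->S1; S2-a->S3; S2-b->S1; S2-c->S1; S3-a->S1; S3-b->S4; S3-c->S1; S4-a->S1; S4-b->S1; S4-c->S5; S5-a->S6; S5-b->S5; S5-c->S5; S6-a->S6; S6-b->S7; S6-c->S5; S7-a->S6; S7-b->S1; S7-c->S5

Handle the two conditions separately and then intersect. One (4 states) tracks partial matches of the forbidden pattern `abb`; the other (6 states) tracks whether the input so far still matches the prefix `babc`. Each combined state is a pair, one component from each; accept when both components accept. Equivalent product states are then merged.
8 states suffice.
        a   b   c  
>  S0   S1  S2  S1 
   S1   S1  S1  S1 
   S2   S3  S1  S1 
   S3   S1  S4  S1 
   S4   S1  S1  S5 
 * S5   S6  S5  S5 
 * S6   S6  S7  S5 
 * S7   S6  S1  S5 
(> = start, * = accepting)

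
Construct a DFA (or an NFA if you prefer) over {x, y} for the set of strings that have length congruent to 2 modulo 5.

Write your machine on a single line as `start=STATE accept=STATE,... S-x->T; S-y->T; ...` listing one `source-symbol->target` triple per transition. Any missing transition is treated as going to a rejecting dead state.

Count input length modulo 5: every symbol advances one step around the cycle s0 → s1 → s2 → s3 → s4 → s0. Accept at s2.
5 states suffice.
        x   y  
>  s0   s1  s1 
   s1   s2  s2 
 * s2   s3  s3 
   s3   s4  s4 
   s4   s0  s0 
(> = start, * = accepting)

start=s0; accept=s2; s0-x->s1; s0-y->s1; s1-x->s2; s1-y->s2; s2-x->s3; s2-y->s3; s3-x->s4; s3-y->s4; s4-x->s0; s4-y->s0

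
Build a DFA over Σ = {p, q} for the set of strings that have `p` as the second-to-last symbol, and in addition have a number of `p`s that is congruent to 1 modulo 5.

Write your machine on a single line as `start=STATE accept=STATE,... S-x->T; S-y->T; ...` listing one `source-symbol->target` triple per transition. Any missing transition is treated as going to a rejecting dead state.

Handle the two conditions separately and then intersect. One (7 states) tracks the last 2 symbols read; the other (5 states) tracks the count of `p`s modulo 5. Each combined state is a pair, one component from each; accept when both components accept.
With 23 states:
          p    q  
>  s0     s1   s2 
   s1     s3   s4 
   s2     s5   s6 
   s3     s7   s8 
 * s4     s9  s10 
   s5     s3   s4 
   s6     s5   s6 
   s7    s11  s12 
   s8    s13  s14 
   s9     s7   s8 
   s10    s9  s10 
   s11   s15  s16 
   s12   s17  s18 
   s13   s11  s12 
   s14   s13  s14 
   s15   s19  s20 
   s16   s21  s22 
   s17   s15  s16 
   s18   s17  s18 
 * s19    s3   s4 
   s20    s5   s6 
   s21   s19  s20 
   s22   s21  s22 
(> = start, * = accepting)

start=s0; accept=s4,s19; s0-p->s1; s0-q->s2; s1-p->s3; s1-q->s4; s2-p->s5; s2-q->s6; s3-p->s7; s3-q->s8; s4-p->s9; s4-q->s10; s5-p->s3; s5-q->s4; s6-p->s5; s6-q->s6; s7-p->s11; s7-q->s12; s8-p->s13; s8-q->s14; s9-p->s7; s9-q->s8; s10-p->s9; s10-q->s10; s11-p->s15; s11-q->s16; s12-p->s17; s12-q->s18; s13-p->s11; s13-q->s12; s14-p->s13; s14-q->s14; s15-p->s19; s15-q->s20; s16-p->s21; s16-q->s22; s17-p->s15; s17-q->s16; s18-p->s17; s18-q->s18; s19-p->s3; s19-q->s4; s20-p->s5; s20-q->s6; s21-p->s19; s21-q->s20; s22-p->s21; s22-q->s22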